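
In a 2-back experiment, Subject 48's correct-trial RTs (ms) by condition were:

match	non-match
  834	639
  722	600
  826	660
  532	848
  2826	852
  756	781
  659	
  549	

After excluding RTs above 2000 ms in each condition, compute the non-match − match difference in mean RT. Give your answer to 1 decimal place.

33.1 ms

match: exclude 2826
M(match) = 4878/7 = 696.857
M(non-match) = 4380/6 = 730.000
Difference = 730.000 − 696.857 = 33.143 ms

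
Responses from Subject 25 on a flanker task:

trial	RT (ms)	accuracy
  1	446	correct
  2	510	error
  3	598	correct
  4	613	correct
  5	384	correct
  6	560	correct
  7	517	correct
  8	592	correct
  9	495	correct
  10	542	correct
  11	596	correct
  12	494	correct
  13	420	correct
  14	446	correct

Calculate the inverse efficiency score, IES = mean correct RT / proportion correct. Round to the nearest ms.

555 ms

Correct trials (n=13): 446, 598, 613, 384, 560, 517, 592, 495, 542, 596, 494, 420, 446
Mean correct RT = 6703/13 = 515.6154 ms
Proportion correct = 13/14
IES = 515.6154 / (13/14) = 555.278 ms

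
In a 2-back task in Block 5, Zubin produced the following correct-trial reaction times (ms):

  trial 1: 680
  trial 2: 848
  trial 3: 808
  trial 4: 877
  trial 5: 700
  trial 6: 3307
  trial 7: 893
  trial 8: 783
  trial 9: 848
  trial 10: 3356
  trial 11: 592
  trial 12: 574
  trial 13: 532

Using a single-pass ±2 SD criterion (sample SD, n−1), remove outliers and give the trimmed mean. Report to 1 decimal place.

739.5 ms

n = 13, ΣRT = 14798, M = 1138.308
Σ(x−M)² = 11540410.77; s = √(11540410.77/12) = 980.663
Cutoffs: 1138.308 ± 2·980.663 → [-823.0, 3099.6]
Outside: 3307, 3356 → excluded.
Retained (n=11): Σ = 8135, mean = 8135/11 = 739.545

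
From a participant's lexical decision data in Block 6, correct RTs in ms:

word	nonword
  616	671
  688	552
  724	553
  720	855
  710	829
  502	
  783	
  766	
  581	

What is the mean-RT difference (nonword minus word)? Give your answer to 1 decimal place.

15.3 ms

M(word) = 6090/9 = 676.667
M(nonword) = 3460/5 = 692.000
Difference = 692.000 − 676.667 = 15.333 ms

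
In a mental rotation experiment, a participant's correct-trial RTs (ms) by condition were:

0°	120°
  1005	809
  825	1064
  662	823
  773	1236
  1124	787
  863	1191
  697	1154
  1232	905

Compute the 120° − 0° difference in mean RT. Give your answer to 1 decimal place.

98.5 ms

M(0°) = 7181/8 = 897.625
M(120°) = 7969/8 = 996.125
Difference = 996.125 − 897.625 = 98.500 ms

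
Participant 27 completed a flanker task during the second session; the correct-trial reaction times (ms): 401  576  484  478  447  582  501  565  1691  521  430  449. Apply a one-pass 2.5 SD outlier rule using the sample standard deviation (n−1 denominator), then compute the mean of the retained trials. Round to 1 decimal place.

n = 12, ΣRT = 7125, M = 593.750
Σ(x−M)² = 1351030.25; s = √(1351030.25/11) = 350.458
Cutoffs: 593.750 ± 2.5·350.458 → [-282.4, 1469.9]
Outside: 1691 → excluded.
Retained (n=11): Σ = 5434, mean = 5434/11 = 494.000

494.0 ms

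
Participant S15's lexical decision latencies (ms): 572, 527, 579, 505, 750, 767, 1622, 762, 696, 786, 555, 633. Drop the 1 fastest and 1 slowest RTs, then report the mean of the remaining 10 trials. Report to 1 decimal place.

662.7 ms

Sorted: 505, 527, 555, 572, 579, 633, 696, 750, 762, 767, 786, 1622
Drop lowest 1 (505) and highest 1 (1622)
Remaining (n=10): Σ = 6627, mean = 6627/10 = 662.700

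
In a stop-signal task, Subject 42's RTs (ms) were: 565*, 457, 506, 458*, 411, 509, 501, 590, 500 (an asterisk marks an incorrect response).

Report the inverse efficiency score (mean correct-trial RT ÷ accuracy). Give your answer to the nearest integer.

638 ms

Correct trials (n=7): 457, 506, 411, 509, 501, 590, 500
Mean correct RT = 3474/7 = 496.2857 ms
Proportion correct = 7/9
IES = 496.2857 / (7/9) = 638.082 ms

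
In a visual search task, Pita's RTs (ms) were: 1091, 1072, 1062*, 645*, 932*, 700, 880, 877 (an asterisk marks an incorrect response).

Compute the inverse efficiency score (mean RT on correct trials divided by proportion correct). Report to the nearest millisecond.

1478 ms

Correct trials (n=5): 1091, 1072, 700, 880, 877
Mean correct RT = 4620/5 = 924.0000 ms
Proportion correct = 5/8
IES = 924.0000 / (5/8) = 1478.400 ms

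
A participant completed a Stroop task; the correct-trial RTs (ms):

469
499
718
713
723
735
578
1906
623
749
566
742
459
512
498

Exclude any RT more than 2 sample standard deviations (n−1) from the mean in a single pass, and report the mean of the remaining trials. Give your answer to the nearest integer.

n = 15, ΣRT = 10490, M = 699.333
Σ(x−M)² = 1727601.33; s = √(1727601.33/14) = 351.283
Cutoffs: 699.333 ± 2·351.283 → [-3.2, 1401.9]
Outside: 1906 → excluded.
Retained (n=14): Σ = 8584, mean = 8584/14 = 613.143

613 ms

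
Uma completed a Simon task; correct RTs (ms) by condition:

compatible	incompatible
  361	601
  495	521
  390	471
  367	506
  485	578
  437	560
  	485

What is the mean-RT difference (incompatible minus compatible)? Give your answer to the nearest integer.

M(compatible) = 2535/6 = 422.500
M(incompatible) = 3722/7 = 531.714
Difference = 531.714 − 422.500 = 109.214 ms

109 ms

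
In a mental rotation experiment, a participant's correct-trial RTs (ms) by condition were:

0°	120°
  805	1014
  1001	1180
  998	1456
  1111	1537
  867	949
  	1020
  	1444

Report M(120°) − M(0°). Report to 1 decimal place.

272.2 ms

M(0°) = 4782/5 = 956.400
M(120°) = 8600/7 = 1228.571
Difference = 1228.571 − 956.400 = 272.171 ms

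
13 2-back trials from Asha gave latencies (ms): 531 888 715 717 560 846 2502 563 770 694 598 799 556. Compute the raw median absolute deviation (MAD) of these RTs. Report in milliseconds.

131 ms

Sorted: 531, 556, 560, 563, 598, 694, 715, 717, 770, 799, 846, 888, 2502 → median = 715
|x − 715|: 184, 173, 0, 2, 155, 131, 1787, 152, 55, 21, 117, 84, 159
Sorted deviations: 0, 2, 21, 55, 84, 117, 131, 152, 155, 159, 173, 184, 1787 → MAD = 131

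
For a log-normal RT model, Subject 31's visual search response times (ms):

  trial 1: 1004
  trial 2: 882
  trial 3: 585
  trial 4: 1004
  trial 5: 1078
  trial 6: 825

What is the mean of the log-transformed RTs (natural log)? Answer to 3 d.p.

6.779

ln(RT): 6.9117, 6.7822, 6.3716, 6.9117, 6.9829, 6.7154
Σ ln(RT) = 40.6755
Mean = 40.6755/6 = 6.77926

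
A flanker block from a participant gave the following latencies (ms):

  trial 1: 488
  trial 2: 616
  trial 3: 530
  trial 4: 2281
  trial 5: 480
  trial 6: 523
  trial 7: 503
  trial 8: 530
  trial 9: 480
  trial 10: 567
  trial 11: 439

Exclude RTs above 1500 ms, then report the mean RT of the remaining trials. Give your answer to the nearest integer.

516 ms

Excluded: 2281
Retained (n=10): Σ = 5156
Mean = 5156/10 = 515.6000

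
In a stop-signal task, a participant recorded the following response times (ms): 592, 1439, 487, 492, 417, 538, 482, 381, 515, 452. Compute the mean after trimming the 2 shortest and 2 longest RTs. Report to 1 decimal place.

494.3 ms

Sorted: 381, 417, 452, 482, 487, 492, 515, 538, 592, 1439
Drop lowest 2 (381, 417) and highest 2 (592, 1439)
Remaining (n=6): Σ = 2966, mean = 2966/6 = 494.333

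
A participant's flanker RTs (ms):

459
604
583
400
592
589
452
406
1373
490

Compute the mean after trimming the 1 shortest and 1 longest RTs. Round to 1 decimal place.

521.9 ms

Sorted: 400, 406, 452, 459, 490, 583, 589, 592, 604, 1373
Drop lowest 1 (400) and highest 1 (1373)
Remaining (n=8): Σ = 4175, mean = 4175/8 = 521.875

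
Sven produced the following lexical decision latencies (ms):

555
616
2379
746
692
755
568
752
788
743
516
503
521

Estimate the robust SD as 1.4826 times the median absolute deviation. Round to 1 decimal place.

142.3 ms

Sorted: 503, 516, 521, 555, 568, 616, 692, 743, 746, 752, 755, 788, 2379 → median = 692
|x − 692| sorted: 0, 51, 54, 60, 63, 76, 96, 124, 137, 171, 176, 189, 1687 → MAD = 96
Robust SD ≈ 1.4826 × 96 = 142.330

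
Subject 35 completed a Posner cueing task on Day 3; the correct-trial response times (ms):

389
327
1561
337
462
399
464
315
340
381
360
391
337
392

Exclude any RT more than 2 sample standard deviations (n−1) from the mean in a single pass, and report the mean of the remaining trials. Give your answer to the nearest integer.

376 ms

n = 14, ΣRT = 6455, M = 461.071
Σ(x−M)² = 1329964.93; s = √(1329964.93/13) = 319.852
Cutoffs: 461.071 ± 2·319.852 → [-178.6, 1100.8]
Outside: 1561 → excluded.
Retained (n=13): Σ = 4894, mean = 4894/13 = 376.462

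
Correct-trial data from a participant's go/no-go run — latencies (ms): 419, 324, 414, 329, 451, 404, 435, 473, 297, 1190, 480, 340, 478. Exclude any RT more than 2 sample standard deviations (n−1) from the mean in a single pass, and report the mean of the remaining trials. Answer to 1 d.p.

n = 13, ΣRT = 6034, M = 464.154
Σ(x−M)² = 617833.69; s = √(617833.69/12) = 226.906
Cutoffs: 464.154 ± 2·226.906 → [10.3, 918.0]
Outside: 1190 → excluded.
Retained (n=12): Σ = 4844, mean = 4844/12 = 403.667

403.7 ms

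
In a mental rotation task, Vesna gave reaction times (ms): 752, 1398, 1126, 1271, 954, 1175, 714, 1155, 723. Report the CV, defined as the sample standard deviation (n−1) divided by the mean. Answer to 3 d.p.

n = 9, Σ = 9268, M = 1029.7778
Σ(x−M)² = 516535.556; s = √(516535.556/8) = 254.1003
CV = 254.1003 / 1029.7778 = 0.24675

0.247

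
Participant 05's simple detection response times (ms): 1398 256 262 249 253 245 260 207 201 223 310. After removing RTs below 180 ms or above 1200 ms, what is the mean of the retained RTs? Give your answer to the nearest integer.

247 ms

Excluded: 1398
Retained (n=10): Σ = 2466
Mean = 2466/10 = 246.6000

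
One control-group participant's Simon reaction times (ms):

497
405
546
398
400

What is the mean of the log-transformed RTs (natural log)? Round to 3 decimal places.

ln(RT): 6.2086, 6.0039, 6.3026, 5.9865, 5.9915
Σ ln(RT) = 30.4930
Mean = 30.4930/5 = 6.09860

6.099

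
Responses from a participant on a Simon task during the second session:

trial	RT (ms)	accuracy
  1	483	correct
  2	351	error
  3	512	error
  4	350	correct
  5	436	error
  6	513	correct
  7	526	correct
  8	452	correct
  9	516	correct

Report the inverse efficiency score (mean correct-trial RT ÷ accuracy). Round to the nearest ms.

710 ms

Correct trials (n=6): 483, 350, 513, 526, 452, 516
Mean correct RT = 2840/6 = 473.3333 ms
Proportion correct = 6/9
IES = 473.3333 / (6/9) = 710.000 ms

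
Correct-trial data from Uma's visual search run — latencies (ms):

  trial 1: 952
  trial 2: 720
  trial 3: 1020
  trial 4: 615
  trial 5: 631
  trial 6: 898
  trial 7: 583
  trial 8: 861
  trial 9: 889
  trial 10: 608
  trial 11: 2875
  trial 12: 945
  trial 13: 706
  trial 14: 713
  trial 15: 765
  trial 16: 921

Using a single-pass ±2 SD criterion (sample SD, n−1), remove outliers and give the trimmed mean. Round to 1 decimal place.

788.5 ms

n = 16, ΣRT = 14702, M = 918.875
Σ(x−M)² = 4378709.75; s = √(4378709.75/15) = 540.291
Cutoffs: 918.875 ± 2·540.291 → [-161.7, 1999.5]
Outside: 2875 → excluded.
Retained (n=15): Σ = 11827, mean = 11827/15 = 788.467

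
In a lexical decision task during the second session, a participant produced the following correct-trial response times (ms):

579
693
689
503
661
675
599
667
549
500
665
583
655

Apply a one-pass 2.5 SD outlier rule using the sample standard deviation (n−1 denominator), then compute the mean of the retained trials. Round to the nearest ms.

n = 13, ΣRT = 8018, M = 616.769
Σ(x−M)² = 56740.31; s = √(56740.31/12) = 68.763
Cutoffs: 616.769 ± 2.5·68.763 → [444.9, 788.7]
No RTs fall outside the cutoffs; all 13 retained. Mean = 8018/13 = 616.769

617 ms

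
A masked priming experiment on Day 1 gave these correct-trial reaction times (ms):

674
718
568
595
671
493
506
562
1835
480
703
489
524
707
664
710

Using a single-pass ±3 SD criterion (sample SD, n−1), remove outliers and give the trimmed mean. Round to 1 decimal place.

n = 16, ΣRT = 10899, M = 681.188
Σ(x−M)² = 1537732.44; s = √(1537732.44/15) = 320.180
Cutoffs: 681.188 ± 3·320.180 → [-279.4, 1641.7]
Outside: 1835 → excluded.
Retained (n=15): Σ = 9064, mean = 9064/15 = 604.267

604.3 ms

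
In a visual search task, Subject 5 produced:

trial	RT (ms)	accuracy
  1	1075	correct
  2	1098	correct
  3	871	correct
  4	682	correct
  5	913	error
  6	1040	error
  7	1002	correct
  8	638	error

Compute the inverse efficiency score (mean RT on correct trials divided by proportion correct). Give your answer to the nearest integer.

1513 ms

Correct trials (n=5): 1075, 1098, 871, 682, 1002
Mean correct RT = 4728/5 = 945.6000 ms
Proportion correct = 5/8
IES = 945.6000 / (5/8) = 1512.960 ms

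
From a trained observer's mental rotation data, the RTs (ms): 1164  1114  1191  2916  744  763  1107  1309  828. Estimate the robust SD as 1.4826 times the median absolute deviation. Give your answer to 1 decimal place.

289.1 ms

Sorted: 744, 763, 828, 1107, 1114, 1164, 1191, 1309, 2916 → median = 1114
|x − 1114| sorted: 0, 7, 50, 77, 195, 286, 351, 370, 1802 → MAD = 195
Robust SD ≈ 1.4826 × 195 = 289.107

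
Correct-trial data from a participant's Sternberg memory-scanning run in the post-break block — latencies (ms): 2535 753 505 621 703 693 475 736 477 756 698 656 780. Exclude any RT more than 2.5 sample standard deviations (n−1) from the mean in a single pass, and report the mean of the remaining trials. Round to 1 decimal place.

n = 13, ΣRT = 10388, M = 799.077
Σ(x−M)² = 3399872.92; s = √(3399872.92/12) = 532.281
Cutoffs: 799.077 ± 2.5·532.281 → [-531.6, 2129.8]
Outside: 2535 → excluded.
Retained (n=12): Σ = 7853, mean = 7853/12 = 654.417

654.4 ms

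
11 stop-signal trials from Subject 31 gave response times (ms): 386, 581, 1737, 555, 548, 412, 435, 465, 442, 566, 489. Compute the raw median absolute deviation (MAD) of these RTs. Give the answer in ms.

Sorted: 386, 412, 435, 442, 465, 489, 548, 555, 566, 581, 1737 → median = 489
|x − 489|: 103, 92, 1248, 66, 59, 77, 54, 24, 47, 77, 0
Sorted deviations: 0, 24, 47, 54, 59, 66, 77, 77, 92, 103, 1248 → MAD = 66

66 ms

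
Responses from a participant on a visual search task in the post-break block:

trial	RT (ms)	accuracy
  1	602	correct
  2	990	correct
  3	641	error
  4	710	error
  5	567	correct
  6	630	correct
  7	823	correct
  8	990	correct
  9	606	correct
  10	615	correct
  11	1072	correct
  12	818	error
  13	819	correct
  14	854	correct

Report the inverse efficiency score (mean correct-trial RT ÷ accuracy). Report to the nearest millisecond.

Correct trials (n=11): 602, 990, 567, 630, 823, 990, 606, 615, 1072, 819, 854
Mean correct RT = 8568/11 = 778.9091 ms
Proportion correct = 11/14
IES = 778.9091 / (11/14) = 991.339 ms

991 ms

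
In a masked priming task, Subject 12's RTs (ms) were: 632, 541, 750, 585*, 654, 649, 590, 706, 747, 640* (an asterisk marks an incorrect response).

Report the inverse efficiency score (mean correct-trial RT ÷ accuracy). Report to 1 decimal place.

823.3 ms

Correct trials (n=8): 632, 541, 750, 654, 649, 590, 706, 747
Mean correct RT = 5269/8 = 658.6250 ms
Proportion correct = 8/10
IES = 658.6250 / (8/10) = 823.281 ms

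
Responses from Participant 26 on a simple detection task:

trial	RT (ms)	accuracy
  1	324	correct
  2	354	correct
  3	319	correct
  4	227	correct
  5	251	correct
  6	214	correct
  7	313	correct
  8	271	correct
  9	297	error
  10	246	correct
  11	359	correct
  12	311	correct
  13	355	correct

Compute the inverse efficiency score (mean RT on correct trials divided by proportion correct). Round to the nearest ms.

Correct trials (n=12): 324, 354, 319, 227, 251, 214, 313, 271, 246, 359, 311, 355
Mean correct RT = 3544/12 = 295.3333 ms
Proportion correct = 12/13
IES = 295.3333 / (12/13) = 319.944 ms

320 ms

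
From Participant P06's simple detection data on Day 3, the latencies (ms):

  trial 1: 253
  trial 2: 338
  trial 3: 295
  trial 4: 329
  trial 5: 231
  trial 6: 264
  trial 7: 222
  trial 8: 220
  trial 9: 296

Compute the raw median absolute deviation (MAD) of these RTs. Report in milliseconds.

33 ms

Sorted: 220, 222, 231, 253, 264, 295, 296, 329, 338 → median = 264
|x − 264|: 11, 74, 31, 65, 33, 0, 42, 44, 32
Sorted deviations: 0, 11, 31, 32, 33, 42, 44, 65, 74 → MAD = 33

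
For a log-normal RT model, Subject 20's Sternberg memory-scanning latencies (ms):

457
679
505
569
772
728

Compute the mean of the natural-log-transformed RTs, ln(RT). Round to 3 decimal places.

6.409

ln(RT): 6.1247, 6.5206, 6.2246, 6.3439, 6.6490, 6.5903
Σ ln(RT) = 38.4530
Mean = 38.4530/6 = 6.40884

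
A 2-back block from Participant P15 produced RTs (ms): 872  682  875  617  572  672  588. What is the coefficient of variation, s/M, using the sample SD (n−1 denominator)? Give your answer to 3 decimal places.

n = 7, Σ = 4878, M = 696.8571
Σ(x−M)² = 97064.857; s = √(97064.857/6) = 127.1907
CV = 127.1907 / 696.8571 = 0.18252

0.183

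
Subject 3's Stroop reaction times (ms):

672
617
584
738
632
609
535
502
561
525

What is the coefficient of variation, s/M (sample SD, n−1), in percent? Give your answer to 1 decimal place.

12.1%

n = 10, Σ = 5975, M = 597.5000
Σ(x−M)² = 46790.500; s = √(46790.500/9) = 72.1037
CV = 72.1037 / 597.5000 = 0.12068 = 12.068%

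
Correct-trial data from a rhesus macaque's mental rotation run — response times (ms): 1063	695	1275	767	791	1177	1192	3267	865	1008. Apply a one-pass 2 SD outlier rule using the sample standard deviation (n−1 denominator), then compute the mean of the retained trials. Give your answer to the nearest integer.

981 ms

n = 10, ΣRT = 12100, M = 1210.000
Σ(x−M)² = 5055360.00; s = √(5055360.00/9) = 749.471
Cutoffs: 1210.000 ± 2·749.471 → [-288.9, 2708.9]
Outside: 3267 → excluded.
Retained (n=9): Σ = 8833, mean = 8833/9 = 981.444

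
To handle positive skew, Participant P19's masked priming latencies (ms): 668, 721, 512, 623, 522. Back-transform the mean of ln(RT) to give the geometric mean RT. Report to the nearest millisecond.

ln(RT): 6.5043, 6.5806, 6.2383, 6.4345, 6.2577
Mean ln(RT) = 32.0155/5 = 6.40309
Geometric mean = exp(6.40309) = 603.71 ms

604 ms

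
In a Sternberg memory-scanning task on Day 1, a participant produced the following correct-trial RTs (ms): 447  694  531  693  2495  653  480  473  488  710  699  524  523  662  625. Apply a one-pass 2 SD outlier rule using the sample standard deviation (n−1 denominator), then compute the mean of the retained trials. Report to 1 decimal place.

585.9 ms

n = 15, ΣRT = 10697, M = 713.133
Σ(x−M)² = 3528649.73; s = √(3528649.73/14) = 502.042
Cutoffs: 713.133 ± 2·502.042 → [-291.0, 1717.2]
Outside: 2495 → excluded.
Retained (n=14): Σ = 8202, mean = 8202/14 = 585.857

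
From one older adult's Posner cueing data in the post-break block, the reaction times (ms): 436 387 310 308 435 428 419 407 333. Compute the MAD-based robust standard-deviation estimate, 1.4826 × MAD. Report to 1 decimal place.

41.5 ms

Sorted: 308, 310, 333, 387, 407, 419, 428, 435, 436 → median = 407
|x − 407| sorted: 0, 12, 20, 21, 28, 29, 74, 97, 99 → MAD = 28
Robust SD ≈ 1.4826 × 28 = 41.513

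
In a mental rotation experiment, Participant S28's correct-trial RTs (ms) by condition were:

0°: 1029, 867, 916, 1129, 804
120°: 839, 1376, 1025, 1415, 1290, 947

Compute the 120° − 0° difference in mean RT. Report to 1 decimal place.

M(0°) = 4745/5 = 949.000
M(120°) = 6892/6 = 1148.667
Difference = 1148.667 − 949.000 = 199.667 ms

199.7 ms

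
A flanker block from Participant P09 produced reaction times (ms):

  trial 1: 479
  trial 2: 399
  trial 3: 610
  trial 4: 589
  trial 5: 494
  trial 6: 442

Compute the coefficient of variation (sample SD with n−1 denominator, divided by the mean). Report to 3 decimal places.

0.164

n = 6, Σ = 3013, M = 502.1667
Σ(x−M)² = 34034.833; s = √(34034.833/5) = 82.5043
CV = 82.5043 / 502.1667 = 0.16430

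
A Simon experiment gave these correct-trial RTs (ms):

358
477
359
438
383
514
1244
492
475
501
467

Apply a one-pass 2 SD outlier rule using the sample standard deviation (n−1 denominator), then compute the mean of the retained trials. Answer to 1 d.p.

446.4 ms

n = 11, ΣRT = 5708, M = 518.909
Σ(x−M)² = 609684.91; s = √(609684.91/10) = 246.918
Cutoffs: 518.909 ± 2·246.918 → [25.1, 1012.7]
Outside: 1244 → excluded.
Retained (n=10): Σ = 4464, mean = 4464/10 = 446.400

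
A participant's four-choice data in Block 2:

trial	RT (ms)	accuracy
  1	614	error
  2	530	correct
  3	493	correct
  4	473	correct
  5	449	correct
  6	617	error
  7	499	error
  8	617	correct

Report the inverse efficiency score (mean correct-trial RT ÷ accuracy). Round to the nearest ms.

Correct trials (n=5): 530, 493, 473, 449, 617
Mean correct RT = 2562/5 = 512.4000 ms
Proportion correct = 5/8
IES = 512.4000 / (5/8) = 819.840 ms

820 ms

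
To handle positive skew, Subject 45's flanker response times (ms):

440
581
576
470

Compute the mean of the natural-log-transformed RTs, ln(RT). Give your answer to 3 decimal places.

6.240

ln(RT): 6.0868, 6.3648, 6.3561, 6.1527
Σ ln(RT) = 24.9604
Mean = 24.9604/4 = 6.24009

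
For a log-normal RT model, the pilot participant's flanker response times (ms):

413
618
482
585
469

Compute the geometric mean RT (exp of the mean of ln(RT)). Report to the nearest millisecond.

508 ms

ln(RT): 6.0234, 6.4265, 6.1779, 6.3716, 6.1506
Mean ln(RT) = 31.1501/5 = 6.23002
Geometric mean = exp(6.23002) = 507.77 ms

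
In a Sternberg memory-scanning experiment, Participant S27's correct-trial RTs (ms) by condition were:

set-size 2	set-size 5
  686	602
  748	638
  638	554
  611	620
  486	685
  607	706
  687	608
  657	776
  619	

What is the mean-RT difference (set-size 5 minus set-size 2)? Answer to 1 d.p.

11.0 ms

M(set-size 2) = 5739/9 = 637.667
M(set-size 5) = 5189/8 = 648.625
Difference = 648.625 − 637.667 = 10.958 ms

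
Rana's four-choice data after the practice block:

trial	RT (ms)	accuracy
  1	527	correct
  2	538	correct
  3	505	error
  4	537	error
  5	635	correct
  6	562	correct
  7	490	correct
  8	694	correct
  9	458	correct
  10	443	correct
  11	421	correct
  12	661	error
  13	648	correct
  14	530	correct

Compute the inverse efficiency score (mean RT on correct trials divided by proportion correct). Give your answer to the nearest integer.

Correct trials (n=11): 527, 538, 635, 562, 490, 694, 458, 443, 421, 648, 530
Mean correct RT = 5946/11 = 540.5455 ms
Proportion correct = 11/14
IES = 540.5455 / (11/14) = 687.967 ms

688 ms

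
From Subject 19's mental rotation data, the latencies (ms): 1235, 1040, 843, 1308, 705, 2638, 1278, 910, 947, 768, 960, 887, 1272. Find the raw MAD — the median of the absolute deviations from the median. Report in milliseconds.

Sorted: 705, 768, 843, 887, 910, 947, 960, 1040, 1235, 1272, 1278, 1308, 2638 → median = 960
|x − 960|: 275, 80, 117, 348, 255, 1678, 318, 50, 13, 192, 0, 73, 312
Sorted deviations: 0, 13, 50, 73, 80, 117, 192, 255, 275, 312, 318, 348, 1678 → MAD = 192

192 ms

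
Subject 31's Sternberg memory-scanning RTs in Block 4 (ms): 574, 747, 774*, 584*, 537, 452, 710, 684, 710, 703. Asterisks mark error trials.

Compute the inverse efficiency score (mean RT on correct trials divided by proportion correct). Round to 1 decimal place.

Correct trials (n=8): 574, 747, 537, 452, 710, 684, 710, 703
Mean correct RT = 5117/8 = 639.6250 ms
Proportion correct = 8/10
IES = 639.6250 / (8/10) = 799.531 ms

799.5 ms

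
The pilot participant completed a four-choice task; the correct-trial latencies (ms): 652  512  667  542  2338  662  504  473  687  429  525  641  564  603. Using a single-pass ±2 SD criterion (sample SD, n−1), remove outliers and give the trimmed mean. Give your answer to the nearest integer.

n = 14, ΣRT = 9799, M = 699.929
Σ(x−M)² = 2973754.93; s = √(2973754.93/13) = 478.279
Cutoffs: 699.929 ± 2·478.279 → [-256.6, 1656.5]
Outside: 2338 → excluded.
Retained (n=13): Σ = 7461, mean = 7461/13 = 573.923

574 ms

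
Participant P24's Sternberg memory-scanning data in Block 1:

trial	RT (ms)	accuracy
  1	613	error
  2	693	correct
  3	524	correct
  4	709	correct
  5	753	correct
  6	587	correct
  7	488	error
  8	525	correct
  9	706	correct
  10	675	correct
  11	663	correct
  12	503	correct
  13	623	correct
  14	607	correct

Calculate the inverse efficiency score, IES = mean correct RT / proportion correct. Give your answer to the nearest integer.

736 ms

Correct trials (n=12): 693, 524, 709, 753, 587, 525, 706, 675, 663, 503, 623, 607
Mean correct RT = 7568/12 = 630.6667 ms
Proportion correct = 12/14
IES = 630.6667 / (12/14) = 735.778 ms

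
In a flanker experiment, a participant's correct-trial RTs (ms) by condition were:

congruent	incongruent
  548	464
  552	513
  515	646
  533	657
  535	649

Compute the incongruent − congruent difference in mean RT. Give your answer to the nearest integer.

49 ms

M(congruent) = 2683/5 = 536.600
M(incongruent) = 2929/5 = 585.800
Difference = 585.800 − 536.600 = 49.200 ms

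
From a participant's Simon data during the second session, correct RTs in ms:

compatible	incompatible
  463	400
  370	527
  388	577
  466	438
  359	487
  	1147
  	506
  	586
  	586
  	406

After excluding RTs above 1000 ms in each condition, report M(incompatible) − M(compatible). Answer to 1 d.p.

92.2 ms

incompatible: exclude 1147
M(compatible) = 2046/5 = 409.200
M(incompatible) = 4513/9 = 501.444
Difference = 501.444 − 409.200 = 92.244 ms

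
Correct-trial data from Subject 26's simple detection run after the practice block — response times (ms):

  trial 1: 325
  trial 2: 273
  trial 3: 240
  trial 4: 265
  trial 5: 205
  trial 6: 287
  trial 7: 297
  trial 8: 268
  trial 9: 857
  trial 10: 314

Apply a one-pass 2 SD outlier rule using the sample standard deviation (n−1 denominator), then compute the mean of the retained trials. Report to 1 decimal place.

274.9 ms

n = 10, ΣRT = 3331, M = 333.100
Σ(x−M)² = 315894.90; s = √(315894.90/9) = 187.348
Cutoffs: 333.100 ± 2·187.348 → [-41.6, 707.8]
Outside: 857 → excluded.
Retained (n=9): Σ = 2474, mean = 2474/9 = 274.889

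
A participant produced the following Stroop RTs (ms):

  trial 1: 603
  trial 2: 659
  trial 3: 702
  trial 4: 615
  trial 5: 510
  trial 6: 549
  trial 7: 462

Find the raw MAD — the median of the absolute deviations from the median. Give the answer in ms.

Sorted: 462, 510, 549, 603, 615, 659, 702 → median = 603
|x − 603|: 0, 56, 99, 12, 93, 54, 141
Sorted deviations: 0, 12, 54, 56, 93, 99, 141 → MAD = 56

56 ms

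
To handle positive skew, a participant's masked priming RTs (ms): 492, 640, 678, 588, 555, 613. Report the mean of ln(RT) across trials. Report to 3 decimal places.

ln(RT): 6.1985, 6.4615, 6.5191, 6.3767, 6.3190, 6.4184
Σ ln(RT) = 38.2932
Mean = 38.2932/6 = 6.38219

6.382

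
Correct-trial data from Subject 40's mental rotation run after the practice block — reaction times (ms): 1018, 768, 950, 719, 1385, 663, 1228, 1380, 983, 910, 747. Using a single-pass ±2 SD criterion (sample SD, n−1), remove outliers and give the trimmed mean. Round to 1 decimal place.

n = 11, ΣRT = 10751, M = 977.364
Σ(x−M)² = 660548.55; s = √(660548.55/10) = 257.011
Cutoffs: 977.364 ± 2·257.011 → [463.3, 1491.4]
No RTs fall outside the cutoffs; all 11 retained. Mean = 10751/11 = 977.364

977.4 ms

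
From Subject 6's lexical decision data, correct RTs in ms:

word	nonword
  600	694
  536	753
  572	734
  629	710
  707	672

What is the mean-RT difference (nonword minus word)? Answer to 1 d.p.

103.8 ms

M(word) = 3044/5 = 608.800
M(nonword) = 3563/5 = 712.600
Difference = 712.600 − 608.800 = 103.800 ms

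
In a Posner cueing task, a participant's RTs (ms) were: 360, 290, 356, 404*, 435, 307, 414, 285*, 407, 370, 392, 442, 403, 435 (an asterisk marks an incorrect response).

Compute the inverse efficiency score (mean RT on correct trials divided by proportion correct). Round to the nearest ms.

Correct trials (n=12): 360, 290, 356, 435, 307, 414, 407, 370, 392, 442, 403, 435
Mean correct RT = 4611/12 = 384.2500 ms
Proportion correct = 12/14
IES = 384.2500 / (12/14) = 448.292 ms

448 ms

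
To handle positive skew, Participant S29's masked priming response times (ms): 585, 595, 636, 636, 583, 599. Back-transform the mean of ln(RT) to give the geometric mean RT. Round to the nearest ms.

ln(RT): 6.3716, 6.3886, 6.4552, 6.4552, 6.3682, 6.3953
Mean ln(RT) = 38.4340/6 = 6.40567
Geometric mean = exp(6.40567) = 605.27 ms

605 ms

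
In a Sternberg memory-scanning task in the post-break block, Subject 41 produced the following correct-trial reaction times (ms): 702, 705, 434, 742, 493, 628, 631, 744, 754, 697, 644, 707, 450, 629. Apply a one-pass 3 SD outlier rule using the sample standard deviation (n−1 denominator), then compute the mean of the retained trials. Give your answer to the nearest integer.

640 ms

n = 14, ΣRT = 8960, M = 640.000
Σ(x−M)² = 150530.00; s = √(150530.00/13) = 107.607
Cutoffs: 640.000 ± 3·107.607 → [317.2, 962.8]
No RTs fall outside the cutoffs; all 14 retained. Mean = 8960/14 = 640.000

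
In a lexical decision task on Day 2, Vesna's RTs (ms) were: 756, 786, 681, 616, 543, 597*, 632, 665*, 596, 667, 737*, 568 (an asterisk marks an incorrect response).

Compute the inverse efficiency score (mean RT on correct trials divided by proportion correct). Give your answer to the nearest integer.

866 ms

Correct trials (n=9): 756, 786, 681, 616, 543, 632, 596, 667, 568
Mean correct RT = 5845/9 = 649.4444 ms
Proportion correct = 9/12
IES = 649.4444 / (9/12) = 865.926 ms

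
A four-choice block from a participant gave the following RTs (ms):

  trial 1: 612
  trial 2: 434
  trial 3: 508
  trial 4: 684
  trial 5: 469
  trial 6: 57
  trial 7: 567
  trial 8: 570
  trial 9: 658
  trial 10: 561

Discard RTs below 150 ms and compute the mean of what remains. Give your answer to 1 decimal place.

562.6 ms

Excluded: 57
Retained (n=9): Σ = 5063
Mean = 5063/9 = 562.5556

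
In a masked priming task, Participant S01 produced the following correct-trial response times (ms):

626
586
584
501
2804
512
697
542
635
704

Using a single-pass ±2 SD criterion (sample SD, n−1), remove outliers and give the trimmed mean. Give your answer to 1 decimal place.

598.6 ms

n = 10, ΣRT = 8191, M = 819.100
Σ(x−M)² = 4421054.90; s = √(4421054.90/9) = 700.877
Cutoffs: 819.100 ± 2·700.877 → [-582.7, 2220.9]
Outside: 2804 → excluded.
Retained (n=9): Σ = 5387, mean = 5387/9 = 598.556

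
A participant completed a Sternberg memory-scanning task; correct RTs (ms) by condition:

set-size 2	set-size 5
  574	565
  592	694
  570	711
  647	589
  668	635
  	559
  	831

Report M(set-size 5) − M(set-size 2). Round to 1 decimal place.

44.7 ms

M(set-size 2) = 3051/5 = 610.200
M(set-size 5) = 4584/7 = 654.857
Difference = 654.857 − 610.200 = 44.657 ms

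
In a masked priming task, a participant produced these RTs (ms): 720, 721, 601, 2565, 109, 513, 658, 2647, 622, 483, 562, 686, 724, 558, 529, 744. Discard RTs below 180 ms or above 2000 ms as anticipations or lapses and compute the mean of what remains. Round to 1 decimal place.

Excluded: 109, 2565, 2647
Retained (n=13): Σ = 8121
Mean = 8121/13 = 624.6923

624.7 ms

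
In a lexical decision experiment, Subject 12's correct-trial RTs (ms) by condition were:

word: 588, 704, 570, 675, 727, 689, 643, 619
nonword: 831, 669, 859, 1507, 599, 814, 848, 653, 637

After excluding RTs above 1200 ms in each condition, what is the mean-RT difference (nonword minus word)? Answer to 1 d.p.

nonword: exclude 1507
M(word) = 5215/8 = 651.875
M(nonword) = 5910/8 = 738.750
Difference = 738.750 − 651.875 = 86.875 ms

86.9 ms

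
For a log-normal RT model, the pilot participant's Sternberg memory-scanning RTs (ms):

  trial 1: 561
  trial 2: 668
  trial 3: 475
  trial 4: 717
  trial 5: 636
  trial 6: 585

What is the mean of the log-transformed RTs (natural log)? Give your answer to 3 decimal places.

ln(RT): 6.3297, 6.5043, 6.1633, 6.5751, 6.4552, 6.3716
Σ ln(RT) = 38.3992
Mean = 38.3992/6 = 6.39987

6.400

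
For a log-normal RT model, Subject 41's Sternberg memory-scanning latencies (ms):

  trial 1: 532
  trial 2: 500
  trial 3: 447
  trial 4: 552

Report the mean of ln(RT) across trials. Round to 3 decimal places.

6.227

ln(RT): 6.2766, 6.2146, 6.1026, 6.3135
Σ ln(RT) = 24.9074
Mean = 24.9074/4 = 6.22684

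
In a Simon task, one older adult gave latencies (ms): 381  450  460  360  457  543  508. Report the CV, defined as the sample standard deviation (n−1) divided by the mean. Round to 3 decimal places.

0.143

n = 7, Σ = 3159, M = 451.2857
Σ(x−M)² = 25011.429; s = √(25011.429/6) = 64.5645
CV = 64.5645 / 451.2857 = 0.14307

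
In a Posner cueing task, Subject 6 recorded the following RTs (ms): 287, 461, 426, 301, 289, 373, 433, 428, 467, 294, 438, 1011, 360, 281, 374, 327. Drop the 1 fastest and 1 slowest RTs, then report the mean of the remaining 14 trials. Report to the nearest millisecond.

Sorted: 281, 287, 289, 294, 301, 327, 360, 373, 374, 426, 428, 433, 438, 461, 467, 1011
Drop lowest 1 (281) and highest 1 (1011)
Remaining (n=14): Σ = 5258, mean = 5258/14 = 375.571

376 ms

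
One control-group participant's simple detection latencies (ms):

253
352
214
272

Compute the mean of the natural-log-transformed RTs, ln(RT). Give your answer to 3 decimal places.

ln(RT): 5.5334, 5.8636, 5.3660, 5.6058
Σ ln(RT) = 22.3688
Mean = 22.3688/4 = 5.59220

5.592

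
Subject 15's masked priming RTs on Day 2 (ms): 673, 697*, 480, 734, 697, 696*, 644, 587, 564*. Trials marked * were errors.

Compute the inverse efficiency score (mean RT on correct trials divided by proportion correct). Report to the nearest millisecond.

Correct trials (n=6): 673, 480, 734, 697, 644, 587
Mean correct RT = 3815/6 = 635.8333 ms
Proportion correct = 6/9
IES = 635.8333 / (6/9) = 953.750 ms

954 ms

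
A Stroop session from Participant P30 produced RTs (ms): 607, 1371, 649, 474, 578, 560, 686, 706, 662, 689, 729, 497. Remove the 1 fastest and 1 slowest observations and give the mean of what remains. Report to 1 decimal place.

Sorted: 474, 497, 560, 578, 607, 649, 662, 686, 689, 706, 729, 1371
Drop lowest 1 (474) and highest 1 (1371)
Remaining (n=10): Σ = 6363, mean = 6363/10 = 636.300

636.3 ms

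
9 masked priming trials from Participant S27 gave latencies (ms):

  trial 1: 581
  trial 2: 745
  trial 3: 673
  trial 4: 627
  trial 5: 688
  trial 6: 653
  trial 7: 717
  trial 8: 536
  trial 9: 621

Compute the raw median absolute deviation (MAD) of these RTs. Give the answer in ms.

Sorted: 536, 581, 621, 627, 653, 673, 688, 717, 745 → median = 653
|x − 653|: 72, 92, 20, 26, 35, 0, 64, 117, 32
Sorted deviations: 0, 20, 26, 32, 35, 64, 72, 92, 117 → MAD = 35

35 ms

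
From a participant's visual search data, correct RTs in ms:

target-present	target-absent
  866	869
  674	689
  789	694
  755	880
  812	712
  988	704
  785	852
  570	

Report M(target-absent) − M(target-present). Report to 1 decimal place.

M(target-present) = 6239/8 = 779.875
M(target-absent) = 5400/7 = 771.429
Difference = 771.429 − 779.875 = -8.446 ms

-8.4 ms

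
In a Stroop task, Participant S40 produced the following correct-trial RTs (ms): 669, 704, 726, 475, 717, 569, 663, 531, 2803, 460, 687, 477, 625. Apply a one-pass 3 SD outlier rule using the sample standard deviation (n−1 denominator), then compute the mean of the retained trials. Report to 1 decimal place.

n = 13, ΣRT = 10106, M = 777.385
Σ(x−M)² = 4557541.08; s = √(4557541.08/12) = 616.275
Cutoffs: 777.385 ± 3·616.275 → [-1071.4, 2626.2]
Outside: 2803 → excluded.
Retained (n=12): Σ = 7303, mean = 7303/12 = 608.583

608.6 ms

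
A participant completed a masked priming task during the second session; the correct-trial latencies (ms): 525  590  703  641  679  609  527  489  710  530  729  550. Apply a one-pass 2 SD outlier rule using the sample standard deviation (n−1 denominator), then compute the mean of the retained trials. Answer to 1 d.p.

606.8 ms

n = 12, ΣRT = 7282, M = 606.833
Σ(x−M)² = 77567.67; s = √(77567.67/11) = 83.974
Cutoffs: 606.833 ± 2·83.974 → [438.9, 774.8]
No RTs fall outside the cutoffs; all 12 retained. Mean = 7282/12 = 606.833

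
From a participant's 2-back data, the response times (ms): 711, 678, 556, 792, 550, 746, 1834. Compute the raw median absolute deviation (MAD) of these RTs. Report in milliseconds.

81 ms

Sorted: 550, 556, 678, 711, 746, 792, 1834 → median = 711
|x − 711|: 0, 33, 155, 81, 161, 35, 1123
Sorted deviations: 0, 33, 35, 81, 155, 161, 1123 → MAD = 81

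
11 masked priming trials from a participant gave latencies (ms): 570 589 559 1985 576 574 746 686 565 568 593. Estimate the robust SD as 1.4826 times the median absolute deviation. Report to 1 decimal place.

Sorted: 559, 565, 568, 570, 574, 576, 589, 593, 686, 746, 1985 → median = 576
|x − 576| sorted: 0, 2, 6, 8, 11, 13, 17, 17, 110, 170, 1409 → MAD = 13
Robust SD ≈ 1.4826 × 13 = 19.274

19.3 ms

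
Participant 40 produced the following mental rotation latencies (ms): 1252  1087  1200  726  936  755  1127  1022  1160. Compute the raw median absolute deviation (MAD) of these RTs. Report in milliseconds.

Sorted: 726, 755, 936, 1022, 1087, 1127, 1160, 1200, 1252 → median = 1087
|x − 1087|: 165, 0, 113, 361, 151, 332, 40, 65, 73
Sorted deviations: 0, 40, 65, 73, 113, 151, 165, 332, 361 → MAD = 113

113 ms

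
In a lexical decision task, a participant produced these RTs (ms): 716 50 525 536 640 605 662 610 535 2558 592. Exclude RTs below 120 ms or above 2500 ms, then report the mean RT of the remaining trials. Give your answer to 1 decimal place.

Excluded: 50, 2558
Retained (n=9): Σ = 5421
Mean = 5421/9 = 602.3333

602.3 ms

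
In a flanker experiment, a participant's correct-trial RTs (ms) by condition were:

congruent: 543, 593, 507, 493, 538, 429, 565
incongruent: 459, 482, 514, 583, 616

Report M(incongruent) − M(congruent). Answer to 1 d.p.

M(congruent) = 3668/7 = 524.000
M(incongruent) = 2654/5 = 530.800
Difference = 530.800 − 524.000 = 6.800 ms

6.8 ms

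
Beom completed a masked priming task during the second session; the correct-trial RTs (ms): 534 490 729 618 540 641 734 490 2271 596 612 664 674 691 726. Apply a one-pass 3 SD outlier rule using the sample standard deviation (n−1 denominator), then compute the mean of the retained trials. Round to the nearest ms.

n = 15, ΣRT = 11010, M = 734.000
Σ(x−M)² = 2625548.00; s = √(2625548.00/14) = 433.058
Cutoffs: 734.000 ± 3·433.058 → [-565.2, 2033.2]
Outside: 2271 → excluded.
Retained (n=14): Σ = 8739, mean = 8739/14 = 624.214

624 ms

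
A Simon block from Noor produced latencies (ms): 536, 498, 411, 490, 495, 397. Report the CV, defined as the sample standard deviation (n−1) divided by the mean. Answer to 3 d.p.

n = 6, Σ = 2827, M = 471.1667
Σ(x−M)² = 14966.833; s = √(14966.833/5) = 54.7117
CV = 54.7117 / 471.1667 = 0.11612

0.116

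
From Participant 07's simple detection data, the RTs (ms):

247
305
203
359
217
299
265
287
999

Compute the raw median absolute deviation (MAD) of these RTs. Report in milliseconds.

40 ms

Sorted: 203, 217, 247, 265, 287, 299, 305, 359, 999 → median = 287
|x − 287|: 40, 18, 84, 72, 70, 12, 22, 0, 712
Sorted deviations: 0, 12, 18, 22, 40, 70, 72, 84, 712 → MAD = 40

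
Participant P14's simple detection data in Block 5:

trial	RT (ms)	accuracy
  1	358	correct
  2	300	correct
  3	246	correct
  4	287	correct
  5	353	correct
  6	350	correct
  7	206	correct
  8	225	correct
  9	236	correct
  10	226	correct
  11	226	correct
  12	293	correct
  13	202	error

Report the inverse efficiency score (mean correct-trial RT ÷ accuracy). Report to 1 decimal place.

Correct trials (n=12): 358, 300, 246, 287, 353, 350, 206, 225, 236, 226, 226, 293
Mean correct RT = 3306/12 = 275.5000 ms
Proportion correct = 12/13
IES = 275.5000 / (12/13) = 298.458 ms

298.5 ms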